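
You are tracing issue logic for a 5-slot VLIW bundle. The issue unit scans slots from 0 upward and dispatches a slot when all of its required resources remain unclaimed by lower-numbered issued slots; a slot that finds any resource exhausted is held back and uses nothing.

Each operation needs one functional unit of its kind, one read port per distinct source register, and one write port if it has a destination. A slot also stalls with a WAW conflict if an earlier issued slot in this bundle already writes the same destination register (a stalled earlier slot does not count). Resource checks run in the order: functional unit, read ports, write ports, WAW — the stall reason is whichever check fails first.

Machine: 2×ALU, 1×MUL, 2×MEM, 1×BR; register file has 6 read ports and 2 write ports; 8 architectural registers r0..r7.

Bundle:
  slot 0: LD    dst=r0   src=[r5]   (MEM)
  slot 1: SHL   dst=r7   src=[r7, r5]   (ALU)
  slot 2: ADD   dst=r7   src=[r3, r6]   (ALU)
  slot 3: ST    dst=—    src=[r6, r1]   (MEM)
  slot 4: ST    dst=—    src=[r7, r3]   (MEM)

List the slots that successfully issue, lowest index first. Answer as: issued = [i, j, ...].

issued = [0, 1, 3]

[0] MEM needs rd=1 wr=1: ok; after: ALU=2 MUL=1 MEM=1 BR=1, R=5, W=1
[1] ALU needs rd=2 wr=1: ok; after: ALU=1 MUL=1 MEM=1 BR=1, R=3, W=0
[2] ALU needs rd=2 wr=1: WR_PORT; after: ALU=1 MUL=1 MEM=1 BR=1, R=3, W=0
[3] MEM needs rd=2 wr=0: ok; after: ALU=1 MUL=1 MEM=0 BR=1, R=1, W=0
[4] MEM needs rd=2 wr=0: FU; after: ALU=1 MUL=1 MEM=0 BR=1, R=1, W=0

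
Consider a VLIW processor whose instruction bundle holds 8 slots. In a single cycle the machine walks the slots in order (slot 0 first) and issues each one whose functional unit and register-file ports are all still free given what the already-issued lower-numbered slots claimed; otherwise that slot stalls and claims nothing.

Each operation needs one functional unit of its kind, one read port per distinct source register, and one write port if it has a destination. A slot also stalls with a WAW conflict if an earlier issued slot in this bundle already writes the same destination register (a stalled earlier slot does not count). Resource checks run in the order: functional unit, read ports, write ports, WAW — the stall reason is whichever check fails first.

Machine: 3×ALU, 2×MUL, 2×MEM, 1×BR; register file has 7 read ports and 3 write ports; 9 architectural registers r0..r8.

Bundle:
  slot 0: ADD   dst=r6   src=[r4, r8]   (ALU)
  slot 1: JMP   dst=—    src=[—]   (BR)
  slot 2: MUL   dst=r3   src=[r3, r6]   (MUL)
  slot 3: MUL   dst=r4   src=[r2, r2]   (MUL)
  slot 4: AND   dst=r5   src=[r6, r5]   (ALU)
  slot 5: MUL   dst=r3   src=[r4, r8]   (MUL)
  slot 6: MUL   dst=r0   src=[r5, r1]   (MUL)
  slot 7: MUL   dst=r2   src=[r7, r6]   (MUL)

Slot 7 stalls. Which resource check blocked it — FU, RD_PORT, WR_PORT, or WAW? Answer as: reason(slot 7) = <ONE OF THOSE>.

  0. ALU→r6 ⇒ go  {2A/2Mu/2Ld/1B | 5r 2w}
  1. BR ⇒ go  {2A/2Mu/2Ld/0B | 5r 2w}
  2. MUL→r3 ⇒ go  {2A/1Mu/2Ld/0B | 3r 1w}
  3. MUL→r4 ⇒ go  {2A/0Mu/2Ld/0B | 2r 0w}
  4. ALU→r5 ⇒ no(WR_PORT)  {2A/0Mu/2Ld/0B | 2r 0w}
  5. MUL→r3 ⇒ no(FU)  {2A/0Mu/2Ld/0B | 2r 0w}
  6. MUL→r0 ⇒ no(FU)  {2A/0Mu/2Ld/0B | 2r 0w}
  7. MUL→r2 ⇒ no(FU)  {2A/0Mu/2Ld/0B | 2r 0w}

reason(slot 7) = FU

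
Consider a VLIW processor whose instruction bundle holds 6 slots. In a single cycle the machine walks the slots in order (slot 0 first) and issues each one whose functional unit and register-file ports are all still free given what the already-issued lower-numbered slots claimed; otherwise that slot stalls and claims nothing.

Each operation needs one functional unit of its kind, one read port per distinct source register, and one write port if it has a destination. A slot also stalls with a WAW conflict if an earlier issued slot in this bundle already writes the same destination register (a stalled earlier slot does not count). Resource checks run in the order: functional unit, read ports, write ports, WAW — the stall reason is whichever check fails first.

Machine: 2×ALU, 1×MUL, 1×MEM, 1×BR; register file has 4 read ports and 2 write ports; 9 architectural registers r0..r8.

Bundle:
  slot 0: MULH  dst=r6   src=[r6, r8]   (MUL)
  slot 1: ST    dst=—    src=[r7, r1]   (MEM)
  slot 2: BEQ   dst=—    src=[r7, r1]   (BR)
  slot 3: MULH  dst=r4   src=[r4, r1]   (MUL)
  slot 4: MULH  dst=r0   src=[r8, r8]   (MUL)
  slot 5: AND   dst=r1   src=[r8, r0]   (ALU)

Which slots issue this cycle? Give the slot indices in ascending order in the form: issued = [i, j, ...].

(0) want 1×MUL +2rd +1wr — yes → AL2|MU0|ME1|BR1|rd2|wr1
(1) want 1×MEM +2rd +0wr — yes → AL2|MU0|ME0|BR1|rd0|wr1
(2) want 1×BR +2rd +0wr — RD_PORT → AL2|MU0|ME0|BR1|rd0|wr1
(3) want 1×MUL +2rd +1wr — FU → AL2|MU0|ME0|BR1|rd0|wr1
(4) want 1×MUL +1rd +1wr — FU → AL2|MU0|ME0|BR1|rd0|wr1
(5) want 1×ALU +2rd +1wr — RD_PORT → AL2|MU0|ME0|BR1|rd0|wr1

issued = [0, 1]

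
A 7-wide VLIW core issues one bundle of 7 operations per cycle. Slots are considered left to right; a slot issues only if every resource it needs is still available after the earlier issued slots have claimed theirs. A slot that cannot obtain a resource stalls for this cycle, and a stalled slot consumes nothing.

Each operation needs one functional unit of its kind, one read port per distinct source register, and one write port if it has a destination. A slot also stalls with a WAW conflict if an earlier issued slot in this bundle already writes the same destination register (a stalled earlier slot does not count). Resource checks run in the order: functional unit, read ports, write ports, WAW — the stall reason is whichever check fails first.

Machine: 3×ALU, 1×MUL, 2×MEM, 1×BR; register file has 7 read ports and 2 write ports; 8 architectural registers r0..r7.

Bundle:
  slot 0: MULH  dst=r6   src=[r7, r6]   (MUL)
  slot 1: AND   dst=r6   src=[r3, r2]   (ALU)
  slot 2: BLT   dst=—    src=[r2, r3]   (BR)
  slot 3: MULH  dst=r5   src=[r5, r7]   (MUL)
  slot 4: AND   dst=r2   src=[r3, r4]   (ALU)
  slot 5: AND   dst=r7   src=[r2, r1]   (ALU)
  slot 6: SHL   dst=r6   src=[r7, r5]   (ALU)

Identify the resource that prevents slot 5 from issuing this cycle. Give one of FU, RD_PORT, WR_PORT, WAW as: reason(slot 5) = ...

reason(slot 5) = RD_PORT

[0] MUL needs rd=2 wr=1: ok; after: ALU=3 MUL=0 MEM=2 BR=1, R=5, W=1
[1] ALU needs rd=2 wr=1: WAW; after: ALU=3 MUL=0 MEM=2 BR=1, R=5, W=1
[2] BR needs rd=2 wr=0: ok; after: ALU=3 MUL=0 MEM=2 BR=0, R=3, W=1
[3] MUL needs rd=2 wr=1: FU; after: ALU=3 MUL=0 MEM=2 BR=0, R=3, W=1
[4] ALU needs rd=2 wr=1: ok; after: ALU=2 MUL=0 MEM=2 BR=0, R=1, W=0
[5] ALU needs rd=2 wr=1: RD_PORT; after: ALU=2 MUL=0 MEM=2 BR=0, R=1, W=0
[6] ALU needs rd=2 wr=1: RD_PORT; after: ALU=2 MUL=0 MEM=2 BR=0, R=1, W=0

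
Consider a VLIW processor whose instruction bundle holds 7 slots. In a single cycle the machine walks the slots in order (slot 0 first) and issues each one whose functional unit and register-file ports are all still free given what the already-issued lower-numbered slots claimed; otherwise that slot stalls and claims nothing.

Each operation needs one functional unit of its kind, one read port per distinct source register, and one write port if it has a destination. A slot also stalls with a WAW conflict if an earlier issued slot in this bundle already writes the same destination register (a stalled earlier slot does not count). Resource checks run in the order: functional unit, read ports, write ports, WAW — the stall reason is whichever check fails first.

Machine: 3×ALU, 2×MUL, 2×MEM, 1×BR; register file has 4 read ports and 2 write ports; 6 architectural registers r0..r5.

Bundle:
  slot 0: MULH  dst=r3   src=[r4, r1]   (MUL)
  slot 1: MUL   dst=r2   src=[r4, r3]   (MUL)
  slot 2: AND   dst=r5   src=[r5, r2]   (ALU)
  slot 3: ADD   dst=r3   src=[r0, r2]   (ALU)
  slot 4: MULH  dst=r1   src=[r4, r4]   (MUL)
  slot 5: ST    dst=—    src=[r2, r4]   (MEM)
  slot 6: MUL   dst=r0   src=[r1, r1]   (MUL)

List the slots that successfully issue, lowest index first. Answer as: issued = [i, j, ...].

#0 MUL src=r4,r1 dispatched  <A:3 Mu:1 Ld:2 B:1 rd:2 wr:1>
#1 MUL src=r4,r3 dispatched  <A:3 Mu:0 Ld:2 B:1 rd:0 wr:0>
#2 ALU src=r5,r2 held:RD_PORT  <A:3 Mu:0 Ld:2 B:1 rd:0 wr:0>
#3 ALU src=r0,r2 held:RD_PORT  <A:3 Mu:0 Ld:2 B:1 rd:0 wr:0>
#4 MUL src=r4,r4 held:FU  <A:3 Mu:0 Ld:2 B:1 rd:0 wr:0>
#5 MEM src=r2,r4 held:RD_PORT  <A:3 Mu:0 Ld:2 B:1 rd:0 wr:0>
#6 MUL src=r1,r1 held:FU  <A:3 Mu:0 Ld:2 B:1 rd:0 wr:0>

issued = [0, 1]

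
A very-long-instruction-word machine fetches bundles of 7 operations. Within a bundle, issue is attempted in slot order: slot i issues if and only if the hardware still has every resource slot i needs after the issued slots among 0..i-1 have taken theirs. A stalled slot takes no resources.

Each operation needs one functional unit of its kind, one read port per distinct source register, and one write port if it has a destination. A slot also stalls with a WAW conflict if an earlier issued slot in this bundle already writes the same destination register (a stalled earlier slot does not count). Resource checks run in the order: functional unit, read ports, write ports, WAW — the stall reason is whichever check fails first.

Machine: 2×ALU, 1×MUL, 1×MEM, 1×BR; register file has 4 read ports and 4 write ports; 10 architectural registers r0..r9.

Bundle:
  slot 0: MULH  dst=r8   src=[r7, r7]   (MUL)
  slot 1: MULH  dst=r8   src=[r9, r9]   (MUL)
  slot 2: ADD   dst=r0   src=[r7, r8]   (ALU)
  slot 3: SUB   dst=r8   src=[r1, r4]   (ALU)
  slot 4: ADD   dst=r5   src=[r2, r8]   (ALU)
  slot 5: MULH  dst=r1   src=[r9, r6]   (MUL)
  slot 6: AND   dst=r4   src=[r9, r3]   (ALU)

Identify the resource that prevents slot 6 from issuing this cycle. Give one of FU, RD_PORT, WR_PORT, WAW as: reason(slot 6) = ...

#0 MUL src=r7,r7 dispatched  <A:2 Mu:0 Ld:1 B:1 rd:3 wr:3>
#1 MUL src=r9,r9 held:FU  <A:2 Mu:0 Ld:1 B:1 rd:3 wr:3>
#2 ALU src=r7,r8 dispatched  <A:1 Mu:0 Ld:1 B:1 rd:1 wr:2>
#3 ALU src=r1,r4 held:RD_PORT  <A:1 Mu:0 Ld:1 B:1 rd:1 wr:2>
#4 ALU src=r2,r8 held:RD_PORT  <A:1 Mu:0 Ld:1 B:1 rd:1 wr:2>
#5 MUL src=r9,r6 held:FU  <A:1 Mu:0 Ld:1 B:1 rd:1 wr:2>
#6 ALU src=r9,r3 held:RD_PORT  <A:1 Mu:0 Ld:1 B:1 rd:1 wr:2>

reason(slot 6) = RD_PORT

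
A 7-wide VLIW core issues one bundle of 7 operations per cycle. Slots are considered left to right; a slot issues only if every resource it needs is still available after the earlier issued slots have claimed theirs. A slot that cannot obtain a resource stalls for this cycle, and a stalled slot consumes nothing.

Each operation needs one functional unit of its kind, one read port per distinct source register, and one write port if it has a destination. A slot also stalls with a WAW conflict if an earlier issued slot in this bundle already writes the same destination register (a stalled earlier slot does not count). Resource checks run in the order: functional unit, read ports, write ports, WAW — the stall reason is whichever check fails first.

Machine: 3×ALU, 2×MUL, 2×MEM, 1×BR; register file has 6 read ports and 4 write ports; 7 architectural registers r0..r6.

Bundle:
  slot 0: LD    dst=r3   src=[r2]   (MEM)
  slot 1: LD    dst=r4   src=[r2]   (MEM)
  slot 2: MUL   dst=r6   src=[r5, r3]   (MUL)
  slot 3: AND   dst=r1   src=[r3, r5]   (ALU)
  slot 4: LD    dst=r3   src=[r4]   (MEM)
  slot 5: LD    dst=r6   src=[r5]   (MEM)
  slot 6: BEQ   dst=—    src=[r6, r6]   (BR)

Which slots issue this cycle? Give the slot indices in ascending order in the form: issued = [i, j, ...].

issued = [0, 1, 2, 3]

#0 MEM src=r2 dispatched  <A:3 Mu:2 Ld:1 B:1 rd:5 wr:3>
#1 MEM src=r2 dispatched  <A:3 Mu:2 Ld:0 B:1 rd:4 wr:2>
#2 MUL src=r5,r3 dispatched  <A:3 Mu:1 Ld:0 B:1 rd:2 wr:1>
#3 ALU src=r3,r5 dispatched  <A:2 Mu:1 Ld:0 B:1 rd:0 wr:0>
#4 MEM src=r4 held:FU  <A:2 Mu:1 Ld:0 B:1 rd:0 wr:0>
#5 MEM src=r5 held:FU  <A:2 Mu:1 Ld:0 B:1 rd:0 wr:0>
#6 BR src=r6,r6 held:RD_PORT  <A:2 Mu:1 Ld:0 B:1 rd:0 wr:0>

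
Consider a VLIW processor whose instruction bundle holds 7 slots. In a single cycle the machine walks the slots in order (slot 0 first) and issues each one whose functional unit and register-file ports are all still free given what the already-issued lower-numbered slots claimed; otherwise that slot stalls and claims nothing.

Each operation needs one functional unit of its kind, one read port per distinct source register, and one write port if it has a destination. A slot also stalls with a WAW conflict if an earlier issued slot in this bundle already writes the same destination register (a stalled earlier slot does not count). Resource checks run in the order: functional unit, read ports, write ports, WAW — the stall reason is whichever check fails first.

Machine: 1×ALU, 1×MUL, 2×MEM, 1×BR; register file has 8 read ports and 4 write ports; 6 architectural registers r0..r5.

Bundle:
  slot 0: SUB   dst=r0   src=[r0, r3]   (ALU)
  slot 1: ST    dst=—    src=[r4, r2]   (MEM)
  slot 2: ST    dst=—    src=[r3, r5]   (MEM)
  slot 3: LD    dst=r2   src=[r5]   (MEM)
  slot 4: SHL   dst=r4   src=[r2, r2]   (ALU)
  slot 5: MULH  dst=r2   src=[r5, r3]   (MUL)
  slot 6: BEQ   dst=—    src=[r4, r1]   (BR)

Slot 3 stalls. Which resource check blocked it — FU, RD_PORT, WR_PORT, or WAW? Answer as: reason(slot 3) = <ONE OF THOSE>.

[0] ALU needs rd=2 wr=1: ok; after: ALU=0 MUL=1 MEM=2 BR=1, R=6, W=3
[1] MEM needs rd=2 wr=0: ok; after: ALU=0 MUL=1 MEM=1 BR=1, R=4, W=3
[2] MEM needs rd=2 wr=0: ok; after: ALU=0 MUL=1 MEM=0 BR=1, R=2, W=3
[3] MEM needs rd=1 wr=1: FU; after: ALU=0 MUL=1 MEM=0 BR=1, R=2, W=3
[4] ALU needs rd=1 wr=1: FU; after: ALU=0 MUL=1 MEM=0 BR=1, R=2, W=3
[5] MUL needs rd=2 wr=1: ok; after: ALU=0 MUL=0 MEM=0 BR=1, R=0, W=2
[6] BR needs rd=2 wr=0: RD_PORT; after: ALU=0 MUL=0 MEM=0 BR=1, R=0, W=2

reason(slot 3) = FU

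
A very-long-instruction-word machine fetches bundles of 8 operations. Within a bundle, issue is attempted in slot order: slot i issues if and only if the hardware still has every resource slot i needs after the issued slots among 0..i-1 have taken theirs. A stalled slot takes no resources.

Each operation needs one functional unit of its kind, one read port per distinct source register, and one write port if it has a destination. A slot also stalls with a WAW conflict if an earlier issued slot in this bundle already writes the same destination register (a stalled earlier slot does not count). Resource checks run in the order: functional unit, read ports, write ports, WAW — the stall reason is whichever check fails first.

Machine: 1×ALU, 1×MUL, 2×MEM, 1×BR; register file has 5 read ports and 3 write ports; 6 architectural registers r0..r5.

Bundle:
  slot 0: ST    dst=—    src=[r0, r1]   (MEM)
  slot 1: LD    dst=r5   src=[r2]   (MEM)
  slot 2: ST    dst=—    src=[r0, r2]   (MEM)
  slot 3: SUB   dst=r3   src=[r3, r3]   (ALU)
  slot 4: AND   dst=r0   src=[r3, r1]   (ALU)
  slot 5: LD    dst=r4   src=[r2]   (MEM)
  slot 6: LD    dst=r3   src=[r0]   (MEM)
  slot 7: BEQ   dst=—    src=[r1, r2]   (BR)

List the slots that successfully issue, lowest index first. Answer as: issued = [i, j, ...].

  0. MEM ⇒ go  {1A/1Mu/1Ld/1B | 3r 3w}
  1. MEM→r5 ⇒ go  {1A/1Mu/0Ld/1B | 2r 2w}
  2. MEM ⇒ no(FU)  {1A/1Mu/0Ld/1B | 2r 2w}
  3. ALU→r3 ⇒ go  {0A/1Mu/0Ld/1B | 1r 1w}
  4. ALU→r0 ⇒ no(FU)  {0A/1Mu/0Ld/1B | 1r 1w}
  5. MEM→r4 ⇒ no(FU)  {0A/1Mu/0Ld/1B | 1r 1w}
  6. MEM→r3 ⇒ no(FU)  {0A/1Mu/0Ld/1B | 1r 1w}
  7. BR ⇒ no(RD_PORT)  {0A/1Mu/0Ld/1B | 1r 1w}

issued = [0, 1, 3]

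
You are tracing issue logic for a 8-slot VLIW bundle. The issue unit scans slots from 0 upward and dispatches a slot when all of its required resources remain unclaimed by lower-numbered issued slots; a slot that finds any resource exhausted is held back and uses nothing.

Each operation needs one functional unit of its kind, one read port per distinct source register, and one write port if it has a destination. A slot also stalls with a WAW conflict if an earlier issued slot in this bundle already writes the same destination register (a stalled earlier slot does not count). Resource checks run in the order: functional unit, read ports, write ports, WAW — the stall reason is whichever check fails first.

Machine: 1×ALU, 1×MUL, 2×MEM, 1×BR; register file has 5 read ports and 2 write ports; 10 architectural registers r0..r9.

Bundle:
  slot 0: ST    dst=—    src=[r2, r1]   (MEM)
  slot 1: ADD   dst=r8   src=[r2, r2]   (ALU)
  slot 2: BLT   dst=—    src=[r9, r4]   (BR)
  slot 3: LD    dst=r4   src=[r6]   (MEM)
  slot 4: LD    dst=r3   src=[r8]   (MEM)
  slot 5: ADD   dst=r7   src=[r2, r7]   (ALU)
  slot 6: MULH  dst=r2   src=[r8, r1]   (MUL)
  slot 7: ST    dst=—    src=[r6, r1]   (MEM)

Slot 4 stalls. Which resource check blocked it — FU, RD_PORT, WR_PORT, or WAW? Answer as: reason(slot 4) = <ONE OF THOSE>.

reason(slot 4) = RD_PORT

#0 MEM src=r2,r1 dispatched  <A:1 Mu:1 Ld:1 B:1 rd:3 wr:2>
#1 ALU src=r2,r2 dispatched  <A:0 Mu:1 Ld:1 B:1 rd:2 wr:1>
#2 BR src=r9,r4 dispatched  <A:0 Mu:1 Ld:1 B:0 rd:0 wr:1>
#3 MEM src=r6 held:RD_PORT  <A:0 Mu:1 Ld:1 B:0 rd:0 wr:1>
#4 MEM src=r8 held:RD_PORT  <A:0 Mu:1 Ld:1 B:0 rd:0 wr:1>
#5 ALU src=r2,r7 held:FU  <A:0 Mu:1 Ld:1 B:0 rd:0 wr:1>
#6 MUL src=r8,r1 held:RD_PORT  <A:0 Mu:1 Ld:1 B:0 rd:0 wr:1>
#7 MEM src=r6,r1 held:RD_PORT  <A:0 Mu:1 Ld:1 B:0 rd:0 wr:1>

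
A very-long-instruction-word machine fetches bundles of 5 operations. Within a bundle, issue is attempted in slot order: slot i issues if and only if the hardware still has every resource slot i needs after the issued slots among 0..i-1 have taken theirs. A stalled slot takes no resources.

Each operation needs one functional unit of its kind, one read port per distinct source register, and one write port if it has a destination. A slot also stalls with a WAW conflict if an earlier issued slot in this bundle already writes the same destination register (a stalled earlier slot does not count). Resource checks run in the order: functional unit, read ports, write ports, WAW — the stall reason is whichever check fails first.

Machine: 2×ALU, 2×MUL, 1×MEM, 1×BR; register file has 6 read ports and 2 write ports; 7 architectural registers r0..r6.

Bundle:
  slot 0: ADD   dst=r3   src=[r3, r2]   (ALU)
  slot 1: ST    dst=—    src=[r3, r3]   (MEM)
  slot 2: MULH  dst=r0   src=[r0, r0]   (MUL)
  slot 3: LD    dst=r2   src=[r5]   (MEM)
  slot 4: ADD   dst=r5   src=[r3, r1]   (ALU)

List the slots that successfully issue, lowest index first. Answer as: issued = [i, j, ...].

(0) want 1×ALU +2rd +1wr — yes → AL1|MU2|ME1|BR1|rd4|wr1
(1) want 1×MEM +1rd +0wr — yes → AL1|MU2|ME0|BR1|rd3|wr1
(2) want 1×MUL +1rd +1wr — yes → AL1|MU1|ME0|BR1|rd2|wr0
(3) want 1×MEM +1rd +1wr — FU → AL1|MU1|ME0|BR1|rd2|wr0
(4) want 1×ALU +2rd +1wr — WR_PORT → AL1|MU1|ME0|BR1|rd2|wr0

issued = [0, 1, 2]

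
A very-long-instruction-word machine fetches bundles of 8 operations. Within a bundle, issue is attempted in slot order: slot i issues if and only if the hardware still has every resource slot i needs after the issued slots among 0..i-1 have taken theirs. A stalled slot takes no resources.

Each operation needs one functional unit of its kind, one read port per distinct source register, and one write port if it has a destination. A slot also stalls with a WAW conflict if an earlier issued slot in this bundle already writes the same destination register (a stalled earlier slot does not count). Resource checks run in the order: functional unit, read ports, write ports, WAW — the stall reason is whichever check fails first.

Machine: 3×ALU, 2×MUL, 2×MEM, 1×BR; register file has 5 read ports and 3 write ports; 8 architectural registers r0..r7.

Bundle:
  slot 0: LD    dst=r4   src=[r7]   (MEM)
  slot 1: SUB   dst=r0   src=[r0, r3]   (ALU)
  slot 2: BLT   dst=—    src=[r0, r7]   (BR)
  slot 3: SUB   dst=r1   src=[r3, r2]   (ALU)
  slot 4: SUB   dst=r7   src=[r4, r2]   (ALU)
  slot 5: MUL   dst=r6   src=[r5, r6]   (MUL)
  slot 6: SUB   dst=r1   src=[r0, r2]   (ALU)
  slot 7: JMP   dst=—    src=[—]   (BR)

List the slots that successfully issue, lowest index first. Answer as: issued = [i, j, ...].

#0 MEM src=r7 dispatched  <A:3 Mu:2 Ld:1 B:1 rd:4 wr:2>
#1 ALU src=r0,r3 dispatched  <A:2 Mu:2 Ld:1 B:1 rd:2 wr:1>
#2 BR src=r0,r7 dispatched  <A:2 Mu:2 Ld:1 B:0 rd:0 wr:1>
#3 ALU src=r3,r2 held:RD_PORT  <A:2 Mu:2 Ld:1 B:0 rd:0 wr:1>
#4 ALU src=r4,r2 held:RD_PORT  <A:2 Mu:2 Ld:1 B:0 rd:0 wr:1>
#5 MUL src=r5,r6 held:RD_PORT  <A:2 Mu:2 Ld:1 B:0 rd:0 wr:1>
#6 ALU src=r0,r2 held:RD_PORT  <A:2 Mu:2 Ld:1 B:0 rd:0 wr:1>
#7 BR src=- held:FU  <A:2 Mu:2 Ld:1 B:0 rd:0 wr:1>

issued = [0, 1, 2]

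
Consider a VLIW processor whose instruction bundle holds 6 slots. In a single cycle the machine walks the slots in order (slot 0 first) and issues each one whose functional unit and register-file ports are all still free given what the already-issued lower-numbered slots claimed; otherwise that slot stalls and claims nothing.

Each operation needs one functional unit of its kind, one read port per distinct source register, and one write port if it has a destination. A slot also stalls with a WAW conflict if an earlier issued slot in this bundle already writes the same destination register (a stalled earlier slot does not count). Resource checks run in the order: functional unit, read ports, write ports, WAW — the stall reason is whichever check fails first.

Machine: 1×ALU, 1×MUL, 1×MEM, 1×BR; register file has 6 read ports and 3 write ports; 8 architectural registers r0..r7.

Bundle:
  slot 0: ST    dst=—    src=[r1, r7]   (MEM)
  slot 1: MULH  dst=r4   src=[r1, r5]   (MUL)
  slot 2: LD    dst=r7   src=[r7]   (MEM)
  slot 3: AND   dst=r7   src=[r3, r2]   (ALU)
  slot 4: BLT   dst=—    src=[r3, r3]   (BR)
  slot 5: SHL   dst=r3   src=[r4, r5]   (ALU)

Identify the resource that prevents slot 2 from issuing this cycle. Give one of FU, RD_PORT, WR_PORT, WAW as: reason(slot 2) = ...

reason(slot 2) = FU

slot 0 (MEM): ISSUE — free A1,Mu1,Ld0,B1 rp4 wp3
slot 1 (MUL): ISSUE — free A1,Mu0,Ld0,B1 rp2 wp2
slot 2 (MEM): stall FU — free A1,Mu0,Ld0,B1 rp2 wp2
slot 3 (ALU): ISSUE — free A0,Mu0,Ld0,B1 rp0 wp1
slot 4 (BR): stall RD_PORT — free A0,Mu0,Ld0,B1 rp0 wp1
slot 5 (ALU): stall FU — free A0,Mu0,Ld0,B1 rp0 wp1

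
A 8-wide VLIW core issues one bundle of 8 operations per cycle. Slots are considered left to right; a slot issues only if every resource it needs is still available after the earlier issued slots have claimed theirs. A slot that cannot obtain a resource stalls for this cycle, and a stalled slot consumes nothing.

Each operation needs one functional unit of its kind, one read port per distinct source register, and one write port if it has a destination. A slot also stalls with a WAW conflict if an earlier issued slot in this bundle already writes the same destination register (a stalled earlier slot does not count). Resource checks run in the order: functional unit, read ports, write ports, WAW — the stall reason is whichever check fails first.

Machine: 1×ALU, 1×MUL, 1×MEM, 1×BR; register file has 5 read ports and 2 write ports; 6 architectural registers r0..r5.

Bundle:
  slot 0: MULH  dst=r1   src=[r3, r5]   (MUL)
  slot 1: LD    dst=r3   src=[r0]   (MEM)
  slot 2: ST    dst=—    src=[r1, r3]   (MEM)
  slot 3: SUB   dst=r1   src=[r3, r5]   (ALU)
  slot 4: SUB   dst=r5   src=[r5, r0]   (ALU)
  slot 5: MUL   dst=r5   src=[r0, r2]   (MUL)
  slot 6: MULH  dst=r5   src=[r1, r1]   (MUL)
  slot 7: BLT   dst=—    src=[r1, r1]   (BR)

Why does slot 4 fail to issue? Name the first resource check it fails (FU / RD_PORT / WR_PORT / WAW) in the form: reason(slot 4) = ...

(0) want 1×MUL +2rd +1wr — yes → AL1|MU0|ME1|BR1|rd3|wr1
(1) want 1×MEM +1rd +1wr — yes → AL1|MU0|ME0|BR1|rd2|wr0
(2) want 1×MEM +2rd +0wr — FU → AL1|MU0|ME0|BR1|rd2|wr0
(3) want 1×ALU +2rd +1wr — WR_PORT → AL1|MU0|ME0|BR1|rd2|wr0
(4) want 1×ALU +2rd +1wr — WR_PORT → AL1|MU0|ME0|BR1|rd2|wr0
(5) want 1×MUL +2rd +1wr — FU → AL1|MU0|ME0|BR1|rd2|wr0
(6) want 1×MUL +1rd +1wr — FU → AL1|MU0|ME0|BR1|rd2|wr0
(7) want 1×BR +1rd +0wr — yes → AL1|MU0|ME0|BR0|rd1|wr0

reason(slot 4) = WR_PORT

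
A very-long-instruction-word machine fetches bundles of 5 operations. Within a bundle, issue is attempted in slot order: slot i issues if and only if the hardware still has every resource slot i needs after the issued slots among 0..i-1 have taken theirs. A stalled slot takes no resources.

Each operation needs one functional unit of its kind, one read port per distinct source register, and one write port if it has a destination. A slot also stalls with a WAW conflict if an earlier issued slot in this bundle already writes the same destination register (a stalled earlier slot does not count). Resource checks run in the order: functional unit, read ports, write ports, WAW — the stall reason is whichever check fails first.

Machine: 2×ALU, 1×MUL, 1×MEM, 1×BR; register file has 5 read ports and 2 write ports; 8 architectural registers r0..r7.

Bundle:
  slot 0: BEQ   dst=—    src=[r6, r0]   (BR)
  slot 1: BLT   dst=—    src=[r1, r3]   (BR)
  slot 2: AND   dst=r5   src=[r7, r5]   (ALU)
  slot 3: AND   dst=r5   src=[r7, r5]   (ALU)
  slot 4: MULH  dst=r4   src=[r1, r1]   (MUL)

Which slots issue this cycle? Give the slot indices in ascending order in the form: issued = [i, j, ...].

[0] BR needs rd=2 wr=0: ok; after: ALU=2 MUL=1 MEM=1 BR=0, R=3, W=2
[1] BR needs rd=2 wr=0: FU; after: ALU=2 MUL=1 MEM=1 BR=0, R=3, W=2
[2] ALU needs rd=2 wr=1: ok; after: ALU=1 MUL=1 MEM=1 BR=0, R=1, W=1
[3] ALU needs rd=2 wr=1: RD_PORT; after: ALU=1 MUL=1 MEM=1 BR=0, R=1, W=1
[4] MUL needs rd=1 wr=1: ok; after: ALU=1 MUL=0 MEM=1 BR=0, R=0, W=0

issued = [0, 2, 4]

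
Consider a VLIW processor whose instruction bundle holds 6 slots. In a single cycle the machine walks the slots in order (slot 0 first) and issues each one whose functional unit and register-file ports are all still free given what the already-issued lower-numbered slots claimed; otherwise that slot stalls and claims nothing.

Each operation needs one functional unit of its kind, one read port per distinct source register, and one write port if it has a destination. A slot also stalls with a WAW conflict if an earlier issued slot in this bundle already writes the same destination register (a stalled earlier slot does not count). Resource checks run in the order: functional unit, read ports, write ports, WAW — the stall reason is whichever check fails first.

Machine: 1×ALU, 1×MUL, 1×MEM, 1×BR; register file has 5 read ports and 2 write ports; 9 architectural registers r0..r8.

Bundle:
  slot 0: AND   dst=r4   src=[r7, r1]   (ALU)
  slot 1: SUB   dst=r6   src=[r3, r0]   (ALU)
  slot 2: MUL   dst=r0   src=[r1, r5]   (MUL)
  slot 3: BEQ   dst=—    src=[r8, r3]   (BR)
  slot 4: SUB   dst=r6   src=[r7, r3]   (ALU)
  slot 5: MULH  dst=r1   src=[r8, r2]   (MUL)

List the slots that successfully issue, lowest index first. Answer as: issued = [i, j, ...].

issued = [0, 2]

  0. ALU→r4 ⇒ go  {0A/1Mu/1Ld/1B | 3r 1w}
  1. ALU→r6 ⇒ no(FU)  {0A/1Mu/1Ld/1B | 3r 1w}
  2. MUL→r0 ⇒ go  {0A/0Mu/1Ld/1B | 1r 0w}
  3. BR ⇒ no(RD_PORT)  {0A/0Mu/1Ld/1B | 1r 0w}
  4. ALU→r6 ⇒ no(FU)  {0A/0Mu/1Ld/1B | 1r 0w}
  5. MUL→r1 ⇒ no(FU)  {0A/0Mu/1Ld/1B | 1r 0w}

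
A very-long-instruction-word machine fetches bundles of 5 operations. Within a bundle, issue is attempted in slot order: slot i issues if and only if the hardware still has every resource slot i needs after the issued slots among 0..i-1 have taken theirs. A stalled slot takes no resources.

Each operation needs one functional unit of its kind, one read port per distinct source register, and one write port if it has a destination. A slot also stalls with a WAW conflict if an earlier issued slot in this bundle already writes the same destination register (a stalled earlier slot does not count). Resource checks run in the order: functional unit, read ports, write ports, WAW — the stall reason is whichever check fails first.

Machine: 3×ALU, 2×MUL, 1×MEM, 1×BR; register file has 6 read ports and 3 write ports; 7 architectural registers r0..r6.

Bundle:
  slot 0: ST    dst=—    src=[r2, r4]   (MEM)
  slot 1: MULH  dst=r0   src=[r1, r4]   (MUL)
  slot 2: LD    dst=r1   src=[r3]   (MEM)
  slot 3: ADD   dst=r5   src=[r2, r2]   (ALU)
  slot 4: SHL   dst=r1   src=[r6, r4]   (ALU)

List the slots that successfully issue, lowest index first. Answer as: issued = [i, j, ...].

#0 MEM src=r2,r4 dispatched  <A:3 Mu:2 Ld:0 B:1 rd:4 wr:3>
#1 MUL src=r1,r4 dispatched  <A:3 Mu:1 Ld:0 B:1 rd:2 wr:2>
#2 MEM src=r3 held:FU  <A:3 Mu:1 Ld:0 B:1 rd:2 wr:2>
#3 ALU src=r2,r2 dispatched  <A:2 Mu:1 Ld:0 B:1 rd:1 wr:1>
#4 ALU src=r6,r4 held:RD_PORT  <A:2 Mu:1 Ld:0 B:1 rd:1 wr:1>

issued = [0, 1, 3]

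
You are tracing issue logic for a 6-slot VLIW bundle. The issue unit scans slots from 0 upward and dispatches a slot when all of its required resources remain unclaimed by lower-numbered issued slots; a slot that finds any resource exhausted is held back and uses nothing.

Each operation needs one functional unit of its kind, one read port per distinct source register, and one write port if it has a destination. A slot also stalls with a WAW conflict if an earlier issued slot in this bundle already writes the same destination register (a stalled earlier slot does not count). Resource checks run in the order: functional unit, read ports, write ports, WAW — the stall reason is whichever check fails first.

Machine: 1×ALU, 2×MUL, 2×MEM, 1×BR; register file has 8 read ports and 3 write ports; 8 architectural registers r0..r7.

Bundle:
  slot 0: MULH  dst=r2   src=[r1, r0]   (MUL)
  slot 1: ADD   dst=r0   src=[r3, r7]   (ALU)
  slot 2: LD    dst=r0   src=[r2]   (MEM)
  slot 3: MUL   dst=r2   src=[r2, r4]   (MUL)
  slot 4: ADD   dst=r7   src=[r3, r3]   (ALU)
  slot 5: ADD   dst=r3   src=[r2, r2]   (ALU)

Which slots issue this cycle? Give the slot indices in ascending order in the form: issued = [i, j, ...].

issued = [0, 1]

slot 0 (MUL): ISSUE — free A1,Mu1,Ld2,B1 rp6 wp2
slot 1 (ALU): ISSUE — free A0,Mu1,Ld2,B1 rp4 wp1
slot 2 (MEM): stall WAW — free A0,Mu1,Ld2,B1 rp4 wp1
slot 3 (MUL): stall WAW — free A0,Mu1,Ld2,B1 rp4 wp1
slot 4 (ALU): stall FU — free A0,Mu1,Ld2,B1 rp4 wp1
slot 5 (ALU): stall FU — free A0,Mu1,Ld2,B1 rp4 wp1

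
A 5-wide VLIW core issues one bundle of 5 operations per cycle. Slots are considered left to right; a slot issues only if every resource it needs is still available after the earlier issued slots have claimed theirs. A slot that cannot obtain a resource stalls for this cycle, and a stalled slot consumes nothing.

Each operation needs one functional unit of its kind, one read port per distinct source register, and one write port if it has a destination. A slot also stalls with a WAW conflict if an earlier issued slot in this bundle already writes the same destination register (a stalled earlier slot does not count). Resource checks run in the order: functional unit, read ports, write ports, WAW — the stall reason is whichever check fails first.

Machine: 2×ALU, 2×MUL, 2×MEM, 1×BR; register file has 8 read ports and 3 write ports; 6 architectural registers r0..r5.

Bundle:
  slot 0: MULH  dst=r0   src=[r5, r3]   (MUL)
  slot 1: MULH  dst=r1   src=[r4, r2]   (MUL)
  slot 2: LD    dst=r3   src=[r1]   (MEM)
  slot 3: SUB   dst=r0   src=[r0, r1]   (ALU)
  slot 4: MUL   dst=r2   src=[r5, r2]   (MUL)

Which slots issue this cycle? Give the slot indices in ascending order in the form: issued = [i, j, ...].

  0. MUL→r0 ⇒ go  {2A/1Mu/2Ld/1B | 6r 2w}
  1. MUL→r1 ⇒ go  {2A/0Mu/2Ld/1B | 4r 1w}
  2. MEM→r3 ⇒ go  {2A/0Mu/1Ld/1B | 3r 0w}
  3. ALU→r0 ⇒ no(WR_PORT)  {2A/0Mu/1Ld/1B | 3r 0w}
  4. MUL→r2 ⇒ no(FU)  {2A/0Mu/1Ld/1B | 3r 0w}

issued = [0, 1, 2]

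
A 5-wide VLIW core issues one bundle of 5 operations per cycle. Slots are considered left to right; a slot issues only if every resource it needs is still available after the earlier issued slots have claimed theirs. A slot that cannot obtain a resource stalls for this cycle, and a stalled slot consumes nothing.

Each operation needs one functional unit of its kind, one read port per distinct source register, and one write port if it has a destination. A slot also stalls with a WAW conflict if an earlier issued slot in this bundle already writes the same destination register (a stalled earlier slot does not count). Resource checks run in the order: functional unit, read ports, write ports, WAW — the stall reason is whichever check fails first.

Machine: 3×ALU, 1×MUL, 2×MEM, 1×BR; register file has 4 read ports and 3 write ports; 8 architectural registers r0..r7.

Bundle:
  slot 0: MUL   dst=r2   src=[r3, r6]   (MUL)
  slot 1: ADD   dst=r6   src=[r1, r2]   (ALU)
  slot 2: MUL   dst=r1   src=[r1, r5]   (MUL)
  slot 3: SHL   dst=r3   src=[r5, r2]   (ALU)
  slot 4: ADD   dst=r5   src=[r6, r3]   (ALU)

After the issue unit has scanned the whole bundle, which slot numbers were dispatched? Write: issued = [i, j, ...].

#0 MUL src=r3,r6 dispatched  <A:3 Mu:0 Ld:2 B:1 rd:2 wr:2>
#1 ALU src=r1,r2 dispatched  <A:2 Mu:0 Ld:2 B:1 rd:0 wr:1>
#2 MUL src=r1,r5 held:FU  <A:2 Mu:0 Ld:2 B:1 rd:0 wr:1>
#3 ALU src=r5,r2 held:RD_PORT  <A:2 Mu:0 Ld:2 B:1 rd:0 wr:1>
#4 ALU src=r6,r3 held:RD_PORT  <A:2 Mu:0 Ld:2 B:1 rd:0 wr:1>

issued = [0, 1]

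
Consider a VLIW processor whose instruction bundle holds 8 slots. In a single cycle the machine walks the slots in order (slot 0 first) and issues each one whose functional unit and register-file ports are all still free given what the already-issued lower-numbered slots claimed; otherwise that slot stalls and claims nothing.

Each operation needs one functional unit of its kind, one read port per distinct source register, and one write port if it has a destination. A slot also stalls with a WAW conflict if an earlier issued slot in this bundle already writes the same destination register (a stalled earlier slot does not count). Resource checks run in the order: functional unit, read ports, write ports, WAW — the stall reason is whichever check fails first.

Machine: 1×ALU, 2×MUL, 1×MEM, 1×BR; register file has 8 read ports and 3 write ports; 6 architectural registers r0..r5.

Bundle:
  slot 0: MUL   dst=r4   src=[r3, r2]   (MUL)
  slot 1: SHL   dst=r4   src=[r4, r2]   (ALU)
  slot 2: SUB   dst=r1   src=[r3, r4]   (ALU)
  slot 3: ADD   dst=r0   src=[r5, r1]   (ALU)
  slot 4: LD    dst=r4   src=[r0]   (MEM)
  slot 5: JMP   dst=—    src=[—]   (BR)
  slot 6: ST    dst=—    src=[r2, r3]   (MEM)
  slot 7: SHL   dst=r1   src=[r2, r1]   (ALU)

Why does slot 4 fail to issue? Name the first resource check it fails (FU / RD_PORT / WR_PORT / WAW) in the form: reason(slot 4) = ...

slot 0 (MUL): ISSUE — free A1,Mu1,Ld1,B1 rp6 wp2
slot 1 (ALU): stall WAW — free A1,Mu1,Ld1,B1 rp6 wp2
slot 2 (ALU): ISSUE — free A0,Mu1,Ld1,B1 rp4 wp1
slot 3 (ALU): stall FU — free A0,Mu1,Ld1,B1 rp4 wp1
slot 4 (MEM): stall WAW — free A0,Mu1,Ld1,B1 rp4 wp1
slot 5 (BR): ISSUE — free A0,Mu1,Ld1,B0 rp4 wp1
slot 6 (MEM): ISSUE — free A0,Mu1,Ld0,B0 rp2 wp1
slot 7 (ALU): stall FU — free A0,Mu1,Ld0,B0 rp2 wp1

reason(slot 4) = WAW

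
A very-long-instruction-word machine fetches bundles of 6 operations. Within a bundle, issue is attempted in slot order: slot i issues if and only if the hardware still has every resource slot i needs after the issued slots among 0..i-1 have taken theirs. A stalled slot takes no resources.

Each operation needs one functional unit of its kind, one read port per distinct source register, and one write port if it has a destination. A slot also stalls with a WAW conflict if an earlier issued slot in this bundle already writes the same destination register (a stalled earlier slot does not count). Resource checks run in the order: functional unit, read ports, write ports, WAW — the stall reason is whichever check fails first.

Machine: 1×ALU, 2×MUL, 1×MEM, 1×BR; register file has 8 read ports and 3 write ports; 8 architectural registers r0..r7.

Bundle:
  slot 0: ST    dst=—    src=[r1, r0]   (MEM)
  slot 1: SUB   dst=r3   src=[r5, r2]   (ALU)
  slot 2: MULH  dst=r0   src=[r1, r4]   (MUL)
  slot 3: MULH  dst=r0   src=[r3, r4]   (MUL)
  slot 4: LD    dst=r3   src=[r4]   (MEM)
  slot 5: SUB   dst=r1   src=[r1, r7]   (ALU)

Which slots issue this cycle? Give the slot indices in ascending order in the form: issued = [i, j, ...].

issued = [0, 1, 2]

#0 MEM src=r1,r0 dispatched  <A:1 Mu:2 Ld:0 B:1 rd:6 wr:3>
#1 ALU src=r5,r2 dispatched  <A:0 Mu:2 Ld:0 B:1 rd:4 wr:2>
#2 MUL src=r1,r4 dispatched  <A:0 Mu:1 Ld:0 B:1 rd:2 wr:1>
#3 MUL src=r3,r4 held:WAW  <A:0 Mu:1 Ld:0 B:1 rd:2 wr:1>
#4 MEM src=r4 held:FU  <A:0 Mu:1 Ld:0 B:1 rd:2 wr:1>
#5 ALU src=r1,r7 held:FU  <A:0 Mu:1 Ld:0 B:1 rd:2 wr:1>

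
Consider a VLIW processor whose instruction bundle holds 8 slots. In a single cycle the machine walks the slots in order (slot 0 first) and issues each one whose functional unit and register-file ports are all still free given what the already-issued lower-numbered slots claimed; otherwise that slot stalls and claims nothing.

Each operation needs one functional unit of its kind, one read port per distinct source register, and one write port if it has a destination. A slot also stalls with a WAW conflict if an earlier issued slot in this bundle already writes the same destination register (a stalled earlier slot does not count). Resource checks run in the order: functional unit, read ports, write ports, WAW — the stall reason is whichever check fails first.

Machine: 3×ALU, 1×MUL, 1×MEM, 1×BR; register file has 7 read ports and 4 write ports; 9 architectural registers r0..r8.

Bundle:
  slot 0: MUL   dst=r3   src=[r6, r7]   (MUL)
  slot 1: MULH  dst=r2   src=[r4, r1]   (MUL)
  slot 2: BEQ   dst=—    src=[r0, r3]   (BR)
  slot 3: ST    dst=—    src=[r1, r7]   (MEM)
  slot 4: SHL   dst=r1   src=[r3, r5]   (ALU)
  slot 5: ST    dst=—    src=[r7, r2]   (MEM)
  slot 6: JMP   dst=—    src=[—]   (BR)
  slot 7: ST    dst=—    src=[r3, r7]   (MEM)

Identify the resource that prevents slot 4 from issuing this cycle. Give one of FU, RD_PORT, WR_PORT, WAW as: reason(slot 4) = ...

slot 0 (MUL): ISSUE — free A3,Mu0,Ld1,B1 rp5 wp3
slot 1 (MUL): stall FU — free A3,Mu0,Ld1,B1 rp5 wp3
slot 2 (BR): ISSUE — free A3,Mu0,Ld1,B0 rp3 wp3
slot 3 (MEM): ISSUE — free A3,Mu0,Ld0,B0 rp1 wp3
slot 4 (ALU): stall RD_PORT — free A3,Mu0,Ld0,B0 rp1 wp3
slot 5 (MEM): stall FU — free A3,Mu0,Ld0,B0 rp1 wp3
slot 6 (BR): stall FU — free A3,Mu0,Ld0,B0 rp1 wp3
slot 7 (MEM): stall FU — free A3,Mu0,Ld0,B0 rp1 wp3

reason(slot 4) = RD_PORT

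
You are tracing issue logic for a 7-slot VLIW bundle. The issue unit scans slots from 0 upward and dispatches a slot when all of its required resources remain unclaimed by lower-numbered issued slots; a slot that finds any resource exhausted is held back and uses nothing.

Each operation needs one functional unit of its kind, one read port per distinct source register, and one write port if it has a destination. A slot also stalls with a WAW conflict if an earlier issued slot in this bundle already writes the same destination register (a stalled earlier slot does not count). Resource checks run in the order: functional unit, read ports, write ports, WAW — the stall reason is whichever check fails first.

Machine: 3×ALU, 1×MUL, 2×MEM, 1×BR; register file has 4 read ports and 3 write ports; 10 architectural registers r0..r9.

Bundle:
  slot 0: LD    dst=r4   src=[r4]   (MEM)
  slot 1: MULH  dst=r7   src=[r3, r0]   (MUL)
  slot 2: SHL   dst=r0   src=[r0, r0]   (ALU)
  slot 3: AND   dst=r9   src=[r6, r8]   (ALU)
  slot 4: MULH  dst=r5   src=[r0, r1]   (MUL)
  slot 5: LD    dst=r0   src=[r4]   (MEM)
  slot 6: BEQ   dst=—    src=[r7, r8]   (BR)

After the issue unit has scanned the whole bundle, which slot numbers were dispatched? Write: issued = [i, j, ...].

(0) want 1×MEM +1rd +1wr — yes → AL3|MU1|ME1|BR1|rd3|wr2
(1) want 1×MUL +2rd +1wr — yes → AL3|MU0|ME1|BR1|rd1|wr1
(2) want 1×ALU +1rd +1wr — yes → AL2|MU0|ME1|BR1|rd0|wr0
(3) want 1×ALU +2rd +1wr — RD_PORT → AL2|MU0|ME1|BR1|rd0|wr0
(4) want 1×MUL +2rd +1wr — FU → AL2|MU0|ME1|BR1|rd0|wr0
(5) want 1×MEM +1rd +1wr — RD_PORT → AL2|MU0|ME1|BR1|rd0|wr0
(6) want 1×BR +2rd +0wr — RD_PORT → AL2|MU0|ME1|BR1|rd0|wr0

issued = [0, 1, 2]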